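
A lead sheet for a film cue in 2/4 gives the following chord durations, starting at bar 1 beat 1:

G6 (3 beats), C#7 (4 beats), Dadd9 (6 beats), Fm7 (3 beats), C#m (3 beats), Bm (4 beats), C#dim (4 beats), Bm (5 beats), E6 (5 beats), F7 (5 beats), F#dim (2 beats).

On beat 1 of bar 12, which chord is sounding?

Bm

Beat 1 of bar 12 is beat (12−1)×2 + 1 = 23 overall.
Running totals: G6 ends at 3, C#7 ends at 7, Dadd9 ends at 13, Fm7 ends at 16, C#m ends at 19, Bm ends at 23.
Beat 23 falls within Bm.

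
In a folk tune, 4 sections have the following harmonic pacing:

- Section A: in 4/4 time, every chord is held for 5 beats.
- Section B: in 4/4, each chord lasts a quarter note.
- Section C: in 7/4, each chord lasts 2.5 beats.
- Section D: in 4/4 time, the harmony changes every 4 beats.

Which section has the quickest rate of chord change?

A: 4 beats/bar ÷ 5 beats/chord = 0.8 chords/bar.
B: 4 beats/bar ÷ 1 beat/chord = 4 chords/bar.
C: 7 beats/bar ÷ 2.5 beats/chord = 2.8 chords/bar.
D: 4 beats/bar ÷ 4 beats/chord = 1 chord/bar.
Fastest is B at 4 chords/bar.

Section B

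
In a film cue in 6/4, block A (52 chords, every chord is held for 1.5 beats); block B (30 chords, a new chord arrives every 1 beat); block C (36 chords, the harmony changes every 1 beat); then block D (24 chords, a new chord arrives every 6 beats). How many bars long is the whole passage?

48 bars

A: 52 × 1.5 = 78 beats = 13 bars.
B: 30 × 1 = 30 beats = 5 bars.
C: 36 × 1 = 36 beats = 6 bars.
D: 24 × 6 = 144 beats = 24 bars.
Total: 13 + 5 + 6 + 24 = 48 bars.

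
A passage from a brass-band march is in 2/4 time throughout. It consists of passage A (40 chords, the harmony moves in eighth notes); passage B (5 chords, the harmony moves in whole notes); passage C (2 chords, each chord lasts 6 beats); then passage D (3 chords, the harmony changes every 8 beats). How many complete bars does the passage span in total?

38 bars

A: 40 × 0.5 = 20 beats = 10 bars.
B: 5 × 4 = 20 beats = 10 bars.
C: 2 × 6 = 12 beats = 6 bars.
D: 3 × 8 = 24 beats = 12 bars.
Total: 10 + 10 + 6 + 12 = 38 bars.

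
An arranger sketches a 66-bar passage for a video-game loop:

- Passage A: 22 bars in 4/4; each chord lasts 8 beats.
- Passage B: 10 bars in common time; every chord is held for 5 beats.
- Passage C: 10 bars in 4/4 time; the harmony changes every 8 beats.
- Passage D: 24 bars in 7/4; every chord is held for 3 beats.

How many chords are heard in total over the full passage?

80 chords

A: 22·4 = 88 beats, 88/8 = 11 chords.
B: 10·4 = 40 beats, 40/5 = 8 chords.
C: 10·4 = 40 beats, 40/8 = 5 chords.
D: 24·7 = 168 beats, 168/3 = 56 chords.
Total: 11 + 8 + 5 + 56 = 80.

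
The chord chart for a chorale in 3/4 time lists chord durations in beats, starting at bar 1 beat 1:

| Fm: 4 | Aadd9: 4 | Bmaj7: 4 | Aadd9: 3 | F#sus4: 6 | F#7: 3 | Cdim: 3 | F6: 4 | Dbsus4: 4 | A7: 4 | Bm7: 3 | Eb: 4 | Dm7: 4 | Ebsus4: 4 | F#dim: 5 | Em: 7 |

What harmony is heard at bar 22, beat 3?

Beat 3 of bar 22 is beat (22−1)×3 + 3 = 66 overall.
Running totals: Fm ends at 4, Aadd9 ends at 8, Bmaj7 ends at 12, Aadd9 ends at 15, F#sus4 ends at 21, F#7 ends at 24, Cdim ends at 27, F6 ends at 31, Dbsus4 ends at 35, A7 ends at 39, Bm7 ends at 42, Eb ends at 46, Dm7 ends at 50, Ebsus4 ends at 54, F#dim ends at 59, Em ends at 66.
Beat 66 falls within Em.

Em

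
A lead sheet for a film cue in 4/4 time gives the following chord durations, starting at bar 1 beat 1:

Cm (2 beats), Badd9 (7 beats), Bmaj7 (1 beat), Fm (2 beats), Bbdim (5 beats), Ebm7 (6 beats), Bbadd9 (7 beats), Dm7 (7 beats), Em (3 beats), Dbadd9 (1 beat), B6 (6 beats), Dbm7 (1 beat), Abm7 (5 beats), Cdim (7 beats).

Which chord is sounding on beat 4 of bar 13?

Abm7

Beat 4 of bar 13 is beat (13−1)×4 + 4 = 52 overall.
Running totals: Cm ends at 2, Badd9 ends at 9, Bmaj7 ends at 10, Fm ends at 12, Bbdim ends at 17, Ebm7 ends at 23, Bbadd9 ends at 30, Dm7 ends at 37, Em ends at 40, Dbadd9 ends at 41, B6 ends at 47, Dbm7 ends at 48, Abm7 ends at 53.
Beat 52 falls within Abm7.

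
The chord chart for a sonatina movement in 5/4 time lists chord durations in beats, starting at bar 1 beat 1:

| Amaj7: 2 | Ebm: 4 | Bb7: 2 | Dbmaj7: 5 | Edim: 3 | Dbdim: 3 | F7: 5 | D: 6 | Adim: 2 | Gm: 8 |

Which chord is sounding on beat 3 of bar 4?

Beat 3 of bar 4 is beat (4−1)×5 + 3 = 18 overall.
Running totals: Amaj7 ends at 2, Ebm ends at 6, Bb7 ends at 8, Dbmaj7 ends at 13, Edim ends at 16, Dbdim ends at 19.
Beat 18 falls within Dbdim.

Dbdim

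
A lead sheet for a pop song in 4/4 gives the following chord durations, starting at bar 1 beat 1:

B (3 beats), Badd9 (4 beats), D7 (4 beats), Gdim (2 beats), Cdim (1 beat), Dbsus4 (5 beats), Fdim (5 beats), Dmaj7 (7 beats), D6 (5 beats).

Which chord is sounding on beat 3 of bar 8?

Beat 3 of bar 8 is beat (8−1)×4 + 3 = 31 overall.
Running totals: B ends at 3, Badd9 ends at 7, D7 ends at 11, Gdim ends at 13, Cdim ends at 14, Dbsus4 ends at 19, Fdim ends at 24, Dmaj7 ends at 31.
Beat 31 falls within Dmaj7.

Dmaj7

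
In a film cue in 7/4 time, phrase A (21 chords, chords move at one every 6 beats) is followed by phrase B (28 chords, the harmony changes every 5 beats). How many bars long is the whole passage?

A: 21 × 6 = 126 beats = 18 bars.
B: 28 × 5 = 140 beats = 20 bars.
Total: 18 + 20 = 38 bars.

38 bars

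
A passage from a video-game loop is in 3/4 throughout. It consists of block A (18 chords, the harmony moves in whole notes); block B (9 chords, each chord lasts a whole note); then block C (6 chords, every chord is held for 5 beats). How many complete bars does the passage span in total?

46 bars

A: 18 × 4 = 72 beats = 24 bars.
B: 9 × 4 = 36 beats = 12 bars.
C: 6 × 5 = 30 beats = 10 bars.
Total: 24 + 12 + 10 = 46 bars.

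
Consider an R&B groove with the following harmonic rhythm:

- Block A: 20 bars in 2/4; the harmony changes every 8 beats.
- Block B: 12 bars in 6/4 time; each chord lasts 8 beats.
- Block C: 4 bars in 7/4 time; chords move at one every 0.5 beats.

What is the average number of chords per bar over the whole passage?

35/18 chords per bar

A: 20 bars of 2 beats is 40 beats; at 8 beats each that's 5 chords.
B: 12 bars of 6 beats is 72 beats; at 8 beats each that's 9 chords.
C: 4 bars of 7 beats is 28 beats; at 0.5 beats each that's 56 chords.
Overall: 70 chords over 36 bars → 70/36 = 35/18 chords per bar.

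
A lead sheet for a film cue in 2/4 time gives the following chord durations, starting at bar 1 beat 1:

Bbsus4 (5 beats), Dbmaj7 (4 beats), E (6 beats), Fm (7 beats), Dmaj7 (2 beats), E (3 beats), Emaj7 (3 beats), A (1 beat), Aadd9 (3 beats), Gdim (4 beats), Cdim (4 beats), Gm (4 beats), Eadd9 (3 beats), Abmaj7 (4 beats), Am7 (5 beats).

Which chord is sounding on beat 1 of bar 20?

Beat 1 of bar 20 is beat (20−1)×2 + 1 = 39 overall.
Running totals: Bbsus4 ends at 5, Dbmaj7 ends at 9, E ends at 15, Fm ends at 22, Dmaj7 ends at 24, E ends at 27, Emaj7 ends at 30, A ends at 31, Aadd9 ends at 34, Gdim ends at 38, Cdim ends at 42.
Beat 39 falls within Cdim.

Cdim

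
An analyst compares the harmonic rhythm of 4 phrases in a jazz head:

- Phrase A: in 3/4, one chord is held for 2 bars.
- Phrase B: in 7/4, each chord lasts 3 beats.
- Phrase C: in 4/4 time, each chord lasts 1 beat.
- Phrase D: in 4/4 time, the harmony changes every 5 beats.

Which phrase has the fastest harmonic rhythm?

Phrase C

A: 3/6 = 0.5 chords/bar.
B: 7/3 = 7/3 chords/bar.
C: 4/1 = 4 chords/bar.
D: 4/5 = 0.8 chords/bar.
Fastest is C at 4 chords/bar.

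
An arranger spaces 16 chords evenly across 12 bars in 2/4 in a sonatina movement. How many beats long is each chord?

12 bars × 2 beats/bar = 24 beats total.
24 beats ÷ 16 chords = 1.5 beats per chord.
(That is a dotted quarter note.)

1.5 beats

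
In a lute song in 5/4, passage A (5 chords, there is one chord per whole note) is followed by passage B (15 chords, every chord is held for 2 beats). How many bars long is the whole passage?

10 bars

A: 5 × 4 = 20 beats = 4 bars.
B: 15 × 2 = 30 beats = 6 bars.
Total: 4 + 6 = 10 bars.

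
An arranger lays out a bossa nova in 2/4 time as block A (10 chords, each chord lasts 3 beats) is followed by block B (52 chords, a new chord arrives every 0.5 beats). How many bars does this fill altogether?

28 bars

A: 10 × 3 = 30 beats = 15 bars.
B: 52 × 0.5 = 26 beats = 13 bars.
Total: 15 + 13 = 28 bars.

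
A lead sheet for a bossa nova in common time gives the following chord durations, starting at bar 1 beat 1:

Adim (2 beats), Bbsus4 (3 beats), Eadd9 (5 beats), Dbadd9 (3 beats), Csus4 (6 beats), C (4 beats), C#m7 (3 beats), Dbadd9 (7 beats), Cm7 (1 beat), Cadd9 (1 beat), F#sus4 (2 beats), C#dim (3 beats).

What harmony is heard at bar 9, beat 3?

Cadd9

Beat 3 of bar 9 is beat (9−1)×4 + 3 = 35 overall.
Running totals: Adim ends at 2, Bbsus4 ends at 5, Eadd9 ends at 10, Dbadd9 ends at 13, Csus4 ends at 19, C ends at 23, C#m7 ends at 26, Dbadd9 ends at 33, Cm7 ends at 34, Cadd9 ends at 35.
Beat 35 falls within Cadd9.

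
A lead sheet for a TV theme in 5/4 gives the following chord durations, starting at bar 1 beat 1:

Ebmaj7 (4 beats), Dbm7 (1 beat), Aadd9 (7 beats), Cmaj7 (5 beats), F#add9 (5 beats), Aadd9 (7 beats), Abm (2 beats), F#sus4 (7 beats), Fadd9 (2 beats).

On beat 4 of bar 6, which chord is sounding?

Beat 4 of bar 6 is beat (6−1)×5 + 4 = 29 overall.
Running totals: Ebmaj7 ends at 4, Dbm7 ends at 5, Aadd9 ends at 12, Cmaj7 ends at 17, F#add9 ends at 22, Aadd9 ends at 29.
Beat 29 falls within Aadd9.

Aadd9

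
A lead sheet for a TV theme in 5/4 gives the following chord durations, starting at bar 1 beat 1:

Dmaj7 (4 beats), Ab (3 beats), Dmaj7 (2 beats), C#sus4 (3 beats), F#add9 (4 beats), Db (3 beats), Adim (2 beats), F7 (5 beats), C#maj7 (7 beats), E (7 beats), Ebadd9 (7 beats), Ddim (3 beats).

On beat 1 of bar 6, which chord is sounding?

Beat 1 of bar 6 is beat (6−1)×5 + 1 = 26 overall.
Running totals: Dmaj7 ends at 4, Ab ends at 7, Dmaj7 ends at 9, C#sus4 ends at 12, F#add9 ends at 16, Db ends at 19, Adim ends at 21, F7 ends at 26.
Beat 26 falls within F7.

F7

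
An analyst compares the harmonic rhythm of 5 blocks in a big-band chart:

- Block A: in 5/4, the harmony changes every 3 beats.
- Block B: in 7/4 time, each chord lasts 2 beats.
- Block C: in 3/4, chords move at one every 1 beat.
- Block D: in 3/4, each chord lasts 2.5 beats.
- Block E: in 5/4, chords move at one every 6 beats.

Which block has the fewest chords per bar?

A: 5/3 = 5/3 chords/bar.
B: 7/2 = 3.5 chords/bar.
C: 3/1 = 3 chords/bar.
D: 3/2.5 = 1.2 chords/bar.
E: 5/6 = 5/6 chords/bar.
Slowest is E at 5/6 chords/bar.

Block E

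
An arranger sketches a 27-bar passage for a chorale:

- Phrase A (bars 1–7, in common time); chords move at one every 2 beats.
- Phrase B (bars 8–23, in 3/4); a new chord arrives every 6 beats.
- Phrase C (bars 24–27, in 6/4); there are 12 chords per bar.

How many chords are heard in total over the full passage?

70 chords

A: 7·4 = 28 beats, 28/2 = 14 chords.
B: 16·3 = 48 beats, 48/6 = 8 chords.
C: 4·6 = 24 beats, 24/0.5 = 48 chords.
Total: 14 + 8 + 48 = 70.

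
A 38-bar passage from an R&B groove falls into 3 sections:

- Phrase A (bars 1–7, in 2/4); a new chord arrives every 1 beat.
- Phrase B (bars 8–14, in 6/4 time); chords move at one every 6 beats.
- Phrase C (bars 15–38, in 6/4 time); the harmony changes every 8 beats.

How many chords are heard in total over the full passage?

A: 7·2 = 14 beats, 14/1 = 14 chords.
B: 7·6 = 42 beats, 42/6 = 7 chords.
C: 24·6 = 144 beats, 144/8 = 18 chords.
Total: 14 + 7 + 18 = 39.

39 chords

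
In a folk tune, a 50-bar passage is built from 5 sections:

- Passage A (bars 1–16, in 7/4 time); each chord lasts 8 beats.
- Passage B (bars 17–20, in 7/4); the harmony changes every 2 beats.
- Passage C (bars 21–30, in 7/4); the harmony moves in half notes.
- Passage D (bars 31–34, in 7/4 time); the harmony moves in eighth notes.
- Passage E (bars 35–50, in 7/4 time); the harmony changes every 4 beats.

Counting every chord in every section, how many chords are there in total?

147 chords

A: 16 bars × 7 beats = 112 beats; 8 beats/chord → 14 chords.
B: 4 bars × 7 beats = 28 beats; 2 beats/chord → 14 chords.
C: 10 bars × 7 beats = 70 beats; 2 beats/chord → 35 chords.
D: 4 bars × 7 beats = 28 beats; 0.5 beats/chord → 56 chords.
E: 16 bars × 7 beats = 112 beats; 4 beats/chord → 28 chords.
Total: 14 + 14 + 35 + 56 + 28 = 147.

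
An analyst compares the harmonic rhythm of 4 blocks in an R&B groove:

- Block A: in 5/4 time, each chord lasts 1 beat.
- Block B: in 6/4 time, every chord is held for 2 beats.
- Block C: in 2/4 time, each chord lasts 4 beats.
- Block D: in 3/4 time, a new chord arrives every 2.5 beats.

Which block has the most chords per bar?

Block A

A: 5 beats/bar ÷ 1 beat/chord = 5 chords/bar.
B: 6 beats/bar ÷ 2 beats/chord = 3 chords/bar.
C: 2 beats/bar ÷ 4 beats/chord = 0.5 chords/bar.
D: 3 beats/bar ÷ 2.5 beats/chord = 1.2 chords/bar.
Fastest is A at 5 chords/bar.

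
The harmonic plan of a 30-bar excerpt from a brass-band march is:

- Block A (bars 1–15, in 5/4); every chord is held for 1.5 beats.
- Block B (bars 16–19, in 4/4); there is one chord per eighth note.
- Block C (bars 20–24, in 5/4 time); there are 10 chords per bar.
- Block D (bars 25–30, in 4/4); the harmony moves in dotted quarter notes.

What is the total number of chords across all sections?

A has 75 beats and chords last 1.5 each, so 50 chords.
B has 16 beats and chords last 0.5 each, so 32 chords.
C has 25 beats and chords last 0.5 each, so 50 chords.
D has 24 beats and chords last 1.5 each, so 16 chords.
Total: 50 + 32 + 50 + 16 = 148.

148 chords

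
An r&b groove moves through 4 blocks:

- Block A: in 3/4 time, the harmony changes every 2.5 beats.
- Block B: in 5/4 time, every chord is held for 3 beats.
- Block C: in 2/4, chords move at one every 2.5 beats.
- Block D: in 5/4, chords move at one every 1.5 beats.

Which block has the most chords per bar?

A: 3/2.5 = 1.2 chords/bar.
B: 5/3 = 5/3 chords/bar.
C: 2/2.5 = 0.8 chords/bar.
D: 5/1.5 = 10/3 chords/bar.
Fastest is D at 10/3 chords/bar.

Block D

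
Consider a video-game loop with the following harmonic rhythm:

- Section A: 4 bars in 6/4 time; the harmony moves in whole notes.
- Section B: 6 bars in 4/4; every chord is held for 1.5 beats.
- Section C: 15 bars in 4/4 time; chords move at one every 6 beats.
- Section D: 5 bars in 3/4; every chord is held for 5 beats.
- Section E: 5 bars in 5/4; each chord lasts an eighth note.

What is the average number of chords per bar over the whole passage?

17/7 chords per bar

A: 4 bars of 6 beats is 24 beats; at 4 beats each that's 6 chords.
B: 6 bars of 4 beats is 24 beats; at 1.5 beats each that's 16 chords.
C: 15 bars of 4 beats is 60 beats; at 6 beats each that's 10 chords.
D: 5 bars of 3 beats is 15 beats; at 5 beats each that's 3 chords.
E: 5 bars of 5 beats is 25 beats; at 0.5 beats each that's 50 chords.
Overall: 85 chords over 35 bars → 85/35 = 17/7 chords per bar.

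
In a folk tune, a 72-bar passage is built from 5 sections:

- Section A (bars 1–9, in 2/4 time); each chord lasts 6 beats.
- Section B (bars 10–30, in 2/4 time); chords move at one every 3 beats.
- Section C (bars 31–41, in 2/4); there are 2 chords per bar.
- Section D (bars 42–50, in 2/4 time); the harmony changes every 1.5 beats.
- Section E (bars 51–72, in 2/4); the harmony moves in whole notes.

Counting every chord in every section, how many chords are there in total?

A: 9·2 = 18 beats, 18/6 = 3 chords.
B: 21·2 = 42 beats, 42/3 = 14 chords.
C: 11·2 = 22 beats, 22/1 = 22 chords.
D: 9·2 = 18 beats, 18/1.5 = 12 chords.
E: 22·2 = 44 beats, 44/4 = 11 chords.
Total: 3 + 14 + 22 + 12 + 11 = 62.

62 chords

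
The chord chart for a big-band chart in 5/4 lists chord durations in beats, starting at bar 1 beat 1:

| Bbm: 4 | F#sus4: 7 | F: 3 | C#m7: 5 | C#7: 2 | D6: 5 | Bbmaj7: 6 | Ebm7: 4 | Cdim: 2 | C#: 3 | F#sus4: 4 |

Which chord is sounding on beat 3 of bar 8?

Beat 3 of bar 8 is beat (8−1)×5 + 3 = 38 overall.
Running totals: Bbm ends at 4, F#sus4 ends at 11, F ends at 14, C#m7 ends at 19, C#7 ends at 21, D6 ends at 26, Bbmaj7 ends at 32, Ebm7 ends at 36, Cdim ends at 38.
Beat 38 falls within Cdim.

Cdim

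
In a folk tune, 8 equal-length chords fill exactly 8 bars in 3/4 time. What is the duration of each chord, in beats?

8 bars × 3 beats/bar = 24 beats total.
24 beats ÷ 8 chords = 3 beats per chord.
(That is a dotted half note.)

3 beats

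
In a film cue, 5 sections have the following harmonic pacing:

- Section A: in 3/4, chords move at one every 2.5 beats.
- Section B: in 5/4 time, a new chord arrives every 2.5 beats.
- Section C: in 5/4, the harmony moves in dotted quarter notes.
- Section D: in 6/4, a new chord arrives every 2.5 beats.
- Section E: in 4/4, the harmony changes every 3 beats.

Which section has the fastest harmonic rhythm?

Section C

A: each chord is 2.5 beats in 3/4, so 1.2 per bar.
B: each chord is 2.5 beats in 5/4, so 2 per bar.
C: each chord is 1.5 beats in 5/4, so 10/3 per bar.
D: each chord is 2.5 beats in 6/4, so 2.4 per bar.
E: each chord is 3 beats in 4/4, so 4/3 per bar.
Fastest is C at 10/3 chords/bar.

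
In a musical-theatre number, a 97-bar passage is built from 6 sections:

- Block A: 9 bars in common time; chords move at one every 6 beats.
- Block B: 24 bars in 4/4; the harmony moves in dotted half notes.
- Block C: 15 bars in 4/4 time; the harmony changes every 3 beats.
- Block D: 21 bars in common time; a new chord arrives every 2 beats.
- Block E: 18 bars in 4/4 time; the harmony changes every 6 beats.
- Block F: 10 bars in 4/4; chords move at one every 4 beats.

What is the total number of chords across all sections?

A: 9 bars × 4 beats = 36 beats; 6 beats/chord → 6 chords.
B: 24 bars × 4 beats = 96 beats; 3 beats/chord → 32 chords.
C: 15 bars × 4 beats = 60 beats; 3 beats/chord → 20 chords.
D: 21 bars × 4 beats = 84 beats; 2 beats/chord → 42 chords.
E: 18 bars × 4 beats = 72 beats; 6 beats/chord → 12 chords.
F: 10 bars × 4 beats = 40 beats; 4 beats/chord → 10 chords.
Total: 6 + 32 + 20 + 42 + 12 + 10 = 122.

122 chords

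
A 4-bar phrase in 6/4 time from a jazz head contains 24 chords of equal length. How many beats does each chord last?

1 beat

4 bars × 6 beats/bar = 24 beats total.
24 beats ÷ 24 chords = 1 beats per chord.
(That is a quarter note.)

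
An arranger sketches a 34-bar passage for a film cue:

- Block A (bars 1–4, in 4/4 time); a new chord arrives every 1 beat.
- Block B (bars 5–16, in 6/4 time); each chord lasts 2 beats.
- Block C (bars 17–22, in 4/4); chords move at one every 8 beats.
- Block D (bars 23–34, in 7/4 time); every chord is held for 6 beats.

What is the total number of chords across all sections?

69 chords

A: 4 bars × 4 beats = 16 beats; 1 beat/chord → 16 chords.
B: 12 bars × 6 beats = 72 beats; 2 beats/chord → 36 chords.
C: 6 bars × 4 beats = 24 beats; 8 beats/chord → 3 chords.
D: 12 bars × 7 beats = 84 beats; 6 beats/chord → 14 chords.
Total: 16 + 36 + 3 + 14 = 69.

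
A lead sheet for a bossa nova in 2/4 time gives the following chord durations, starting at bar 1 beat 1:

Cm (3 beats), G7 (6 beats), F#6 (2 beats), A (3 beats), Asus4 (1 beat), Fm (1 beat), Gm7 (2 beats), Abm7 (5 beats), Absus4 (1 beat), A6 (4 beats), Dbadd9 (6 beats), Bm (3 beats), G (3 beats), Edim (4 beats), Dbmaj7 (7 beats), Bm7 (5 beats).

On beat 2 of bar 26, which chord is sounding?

Beat 2 of bar 26 is beat (26−1)×2 + 2 = 52 overall.
Running totals: Cm ends at 3, G7 ends at 9, F#6 ends at 11, A ends at 14, Asus4 ends at 15, Fm ends at 16, Gm7 ends at 18, Abm7 ends at 23, Absus4 ends at 24, A6 ends at 28, Dbadd9 ends at 34, Bm ends at 37, G ends at 40, Edim ends at 44, Dbmaj7 ends at 51, Bm7 ends at 56.
Beat 52 falls within Bm7.

Bm7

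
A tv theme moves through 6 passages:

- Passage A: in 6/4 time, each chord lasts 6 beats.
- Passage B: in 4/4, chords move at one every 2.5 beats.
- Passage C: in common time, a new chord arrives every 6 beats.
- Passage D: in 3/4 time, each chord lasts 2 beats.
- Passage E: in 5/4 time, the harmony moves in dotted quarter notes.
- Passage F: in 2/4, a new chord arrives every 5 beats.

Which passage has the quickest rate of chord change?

Passage E

A: 6/6 = 1 chord/bar.
B: 4/2.5 = 1.6 chords/bar.
C: 4/6 = 2/3 chords/bar.
D: 3/2 = 1.5 chords/bar.
E: 5/1.5 = 10/3 chords/bar.
F: 2/5 = 0.4 chords/bar.
Fastest is E at 10/3 chords/bar.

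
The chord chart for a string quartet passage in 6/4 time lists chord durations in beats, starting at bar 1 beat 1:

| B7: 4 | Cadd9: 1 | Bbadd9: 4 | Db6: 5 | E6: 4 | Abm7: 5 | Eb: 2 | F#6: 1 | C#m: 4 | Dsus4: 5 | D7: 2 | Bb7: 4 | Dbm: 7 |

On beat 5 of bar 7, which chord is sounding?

Beat 5 of bar 7 is beat (7−1)×6 + 5 = 41 overall.
Running totals: B7 ends at 4, Cadd9 ends at 5, Bbadd9 ends at 9, Db6 ends at 14, E6 ends at 18, Abm7 ends at 23, Eb ends at 25, F#6 ends at 26, C#m ends at 30, Dsus4 ends at 35, D7 ends at 37, Bb7 ends at 41.
Beat 41 falls within Bb7.

Bb7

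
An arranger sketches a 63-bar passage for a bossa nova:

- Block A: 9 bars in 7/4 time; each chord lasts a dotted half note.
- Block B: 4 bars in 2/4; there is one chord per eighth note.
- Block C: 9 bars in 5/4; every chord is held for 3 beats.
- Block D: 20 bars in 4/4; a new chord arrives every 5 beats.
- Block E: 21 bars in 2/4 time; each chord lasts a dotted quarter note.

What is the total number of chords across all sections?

96 chords

A: 9·7 = 63 beats, 63/3 = 21 chords.
B: 4·2 = 8 beats, 8/0.5 = 16 chords.
C: 9·5 = 45 beats, 45/3 = 15 chords.
D: 20·4 = 80 beats, 80/5 = 16 chords.
E: 21·2 = 42 beats, 42/1.5 = 28 chords.
Total: 21 + 16 + 15 + 16 + 28 = 96.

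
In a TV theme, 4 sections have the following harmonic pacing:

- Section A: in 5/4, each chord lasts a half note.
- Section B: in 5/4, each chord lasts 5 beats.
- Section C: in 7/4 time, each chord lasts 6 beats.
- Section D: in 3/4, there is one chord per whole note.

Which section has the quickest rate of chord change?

Section A

A: 5 beats/bar ÷ 2 beats/chord = 2.5 chords/bar.
B: 5 beats/bar ÷ 5 beats/chord = 1 chord/bar.
C: 7 beats/bar ÷ 6 beats/chord = 7/6 chords/bar.
D: 3 beats/bar ÷ 4 beats/chord = 0.75 chords/bar.
Fastest is A at 2.5 chords/bar.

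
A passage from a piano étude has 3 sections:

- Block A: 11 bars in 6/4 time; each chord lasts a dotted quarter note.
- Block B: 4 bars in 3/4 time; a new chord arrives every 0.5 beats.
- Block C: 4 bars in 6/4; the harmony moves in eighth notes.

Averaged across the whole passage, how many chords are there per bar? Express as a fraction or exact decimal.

116/19 chords per bar

A: 11 bars of 6 beats is 66 beats; at 1.5 beats each that's 44 chords.
B: 4 bars of 3 beats is 12 beats; at 0.5 beats each that's 24 chords.
C: 4 bars of 6 beats is 24 beats; at 0.5 beats each that's 48 chords.
Overall: 116 chords over 19 bars → 116/19 = 116/19 chords per bar.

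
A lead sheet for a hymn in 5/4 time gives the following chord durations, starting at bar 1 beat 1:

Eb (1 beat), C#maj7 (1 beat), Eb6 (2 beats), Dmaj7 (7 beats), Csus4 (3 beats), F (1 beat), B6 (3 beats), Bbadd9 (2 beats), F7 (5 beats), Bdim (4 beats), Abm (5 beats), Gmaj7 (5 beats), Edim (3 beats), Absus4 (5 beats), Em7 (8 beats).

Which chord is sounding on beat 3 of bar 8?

Beat 3 of bar 8 is beat (8−1)×5 + 3 = 38 overall.
Running totals: Eb ends at 1, C#maj7 ends at 2, Eb6 ends at 4, Dmaj7 ends at 11, Csus4 ends at 14, F ends at 15, B6 ends at 18, Bbadd9 ends at 20, F7 ends at 25, Bdim ends at 29, Abm ends at 34, Gmaj7 ends at 39.
Beat 38 falls within Gmaj7.

Gmaj7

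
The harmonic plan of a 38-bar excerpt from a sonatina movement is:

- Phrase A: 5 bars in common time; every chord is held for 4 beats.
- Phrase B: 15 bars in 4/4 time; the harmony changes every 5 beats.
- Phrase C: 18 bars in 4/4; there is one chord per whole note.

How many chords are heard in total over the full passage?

35 chords

A has 20 beats and chords last 4 each, so 5 chords.
B has 60 beats and chords last 5 each, so 12 chords.
C has 72 beats and chords last 4 each, so 18 chords.
Total: 5 + 12 + 18 = 35.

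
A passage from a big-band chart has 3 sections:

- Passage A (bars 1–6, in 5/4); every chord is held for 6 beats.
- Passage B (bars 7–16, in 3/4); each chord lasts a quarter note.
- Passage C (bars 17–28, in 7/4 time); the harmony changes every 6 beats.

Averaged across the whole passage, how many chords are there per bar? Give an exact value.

A: 6 bars of 5 beats is 30 beats; at 6 beats each that's 5 chords.
B: 10 bars of 3 beats is 30 beats; at 1 beat each that's 30 chords.
C: 12 bars of 7 beats is 84 beats; at 6 beats each that's 14 chords.
Overall: 49 chords over 28 bars → 49/28 = 1.75 chords per bar.

1.75 chords per bar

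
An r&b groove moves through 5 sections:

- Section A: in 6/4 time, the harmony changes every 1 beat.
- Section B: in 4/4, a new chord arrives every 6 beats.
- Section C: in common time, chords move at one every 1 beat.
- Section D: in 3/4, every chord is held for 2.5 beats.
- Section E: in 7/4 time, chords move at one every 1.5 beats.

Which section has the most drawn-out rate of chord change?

A: 6 beats/bar ÷ 1 beat/chord = 6 chords/bar.
B: 4 beats/bar ÷ 6 beats/chord = 2/3 chords/bar.
C: 4 beats/bar ÷ 1 beat/chord = 4 chords/bar.
D: 3 beats/bar ÷ 2.5 beats/chord = 1.2 chords/bar.
E: 7 beats/bar ÷ 1.5 beats/chord = 14/3 chords/bar.
Slowest is B at 2/3 chords/bar.

Section B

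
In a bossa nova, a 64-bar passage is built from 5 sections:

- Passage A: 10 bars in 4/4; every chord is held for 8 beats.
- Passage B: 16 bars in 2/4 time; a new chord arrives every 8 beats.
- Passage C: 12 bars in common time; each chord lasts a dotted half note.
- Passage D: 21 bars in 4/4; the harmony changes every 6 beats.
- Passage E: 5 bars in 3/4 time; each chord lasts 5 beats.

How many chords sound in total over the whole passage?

42 chords

A has 40 beats and chords last 8 each, so 5 chords.
B has 32 beats and chords last 8 each, so 4 chords.
C has 48 beats and chords last 3 each, so 16 chords.
D has 84 beats and chords last 6 each, so 14 chords.
E has 15 beats and chords last 5 each, so 3 chords.
Total: 5 + 4 + 16 + 14 + 3 = 42.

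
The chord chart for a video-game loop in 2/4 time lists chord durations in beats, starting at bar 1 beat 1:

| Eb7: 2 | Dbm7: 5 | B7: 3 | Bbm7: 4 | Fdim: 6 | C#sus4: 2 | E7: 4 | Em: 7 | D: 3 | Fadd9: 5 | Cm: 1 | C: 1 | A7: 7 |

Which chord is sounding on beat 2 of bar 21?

Beat 2 of bar 21 is beat (21−1)×2 + 2 = 42 overall.
Running totals: Eb7 ends at 2, Dbm7 ends at 7, B7 ends at 10, Bbm7 ends at 14, Fdim ends at 20, C#sus4 ends at 22, E7 ends at 26, Em ends at 33, D ends at 36, Fadd9 ends at 41, Cm ends at 42.
Beat 42 falls within Cm.

Cm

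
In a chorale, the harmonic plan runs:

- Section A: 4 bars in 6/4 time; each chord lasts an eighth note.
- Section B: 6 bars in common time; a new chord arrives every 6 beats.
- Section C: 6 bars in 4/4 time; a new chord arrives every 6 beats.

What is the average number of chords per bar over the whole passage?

A: 4 bars of 6 beats is 24 beats; at 0.5 beats each that's 48 chords.
B: 6 bars of 4 beats is 24 beats; at 6 beats each that's 4 chords.
C: 6 bars of 4 beats is 24 beats; at 6 beats each that's 4 chords.
Overall: 56 chords over 16 bars → 56/16 = 3.5 chords per bar.

3.5 chords per bar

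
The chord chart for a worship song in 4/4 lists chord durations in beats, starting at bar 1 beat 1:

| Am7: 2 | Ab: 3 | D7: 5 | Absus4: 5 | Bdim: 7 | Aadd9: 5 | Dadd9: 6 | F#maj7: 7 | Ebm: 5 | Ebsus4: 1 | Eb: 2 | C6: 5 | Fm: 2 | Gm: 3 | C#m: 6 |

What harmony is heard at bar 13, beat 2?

Beat 2 of bar 13 is beat (13−1)×4 + 2 = 50 overall.
Running totals: Am7 ends at 2, Ab ends at 5, D7 ends at 10, Absus4 ends at 15, Bdim ends at 22, Aadd9 ends at 27, Dadd9 ends at 33, F#maj7 ends at 40, Ebm ends at 45, Ebsus4 ends at 46, Eb ends at 48, C6 ends at 53.
Beat 50 falls within C6.

C6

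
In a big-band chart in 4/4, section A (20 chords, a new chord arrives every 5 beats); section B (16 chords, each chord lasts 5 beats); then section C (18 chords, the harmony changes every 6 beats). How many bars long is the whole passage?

A: 20 × 5 = 100 beats = 25 bars.
B: 16 × 5 = 80 beats = 20 bars.
C: 18 × 6 = 108 beats = 27 bars.
Total: 25 + 20 + 27 = 72 bars.

72 bars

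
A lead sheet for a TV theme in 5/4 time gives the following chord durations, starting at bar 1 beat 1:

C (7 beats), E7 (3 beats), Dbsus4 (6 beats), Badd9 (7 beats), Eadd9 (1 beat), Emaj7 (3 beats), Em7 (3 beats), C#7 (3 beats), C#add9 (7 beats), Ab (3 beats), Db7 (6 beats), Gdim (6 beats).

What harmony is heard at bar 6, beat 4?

Em7

Beat 4 of bar 6 is beat (6−1)×5 + 4 = 29 overall.
Running totals: C ends at 7, E7 ends at 10, Dbsus4 ends at 16, Badd9 ends at 23, Eadd9 ends at 24, Emaj7 ends at 27, Em7 ends at 30.
Beat 29 falls within Em7.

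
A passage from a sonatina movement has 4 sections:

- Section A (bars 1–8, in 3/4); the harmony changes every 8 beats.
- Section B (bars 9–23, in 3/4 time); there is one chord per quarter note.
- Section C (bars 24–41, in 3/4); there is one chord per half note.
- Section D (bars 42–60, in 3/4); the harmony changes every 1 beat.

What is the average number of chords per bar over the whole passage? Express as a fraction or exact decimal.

2.2 chords per bar

A: 8 × 3 = 24 beats ÷ 8 = 3 chords.
B: 15 × 3 = 45 beats ÷ 1 = 45 chords.
C: 18 × 3 = 54 beats ÷ 2 = 27 chords.
D: 19 × 3 = 57 beats ÷ 1 = 57 chords.
Overall: 132 chords over 60 bars → 132/60 = 2.2 chords per bar.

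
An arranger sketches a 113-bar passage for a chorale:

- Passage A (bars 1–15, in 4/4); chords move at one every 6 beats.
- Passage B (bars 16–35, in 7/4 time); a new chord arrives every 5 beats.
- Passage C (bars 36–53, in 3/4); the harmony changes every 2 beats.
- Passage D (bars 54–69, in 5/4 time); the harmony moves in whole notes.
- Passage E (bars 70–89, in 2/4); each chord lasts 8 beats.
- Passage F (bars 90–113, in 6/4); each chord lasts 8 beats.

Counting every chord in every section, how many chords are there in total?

108 chords

A: 15·4 = 60 beats, 60/6 = 10 chords.
B: 20·7 = 140 beats, 140/5 = 28 chords.
C: 18·3 = 54 beats, 54/2 = 27 chords.
D: 16·5 = 80 beats, 80/4 = 20 chords.
E: 20·2 = 40 beats, 40/8 = 5 chords.
F: 24·6 = 144 beats, 144/8 = 18 chords.
Total: 10 + 28 + 27 + 20 + 5 + 18 = 108.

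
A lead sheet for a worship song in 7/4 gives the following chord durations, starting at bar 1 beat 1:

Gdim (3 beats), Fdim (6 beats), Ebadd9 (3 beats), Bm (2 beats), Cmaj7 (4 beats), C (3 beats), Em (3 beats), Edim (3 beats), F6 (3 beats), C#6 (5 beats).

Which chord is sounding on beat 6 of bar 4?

Edim

Beat 6 of bar 4 is beat (4−1)×7 + 6 = 27 overall.
Running totals: Gdim ends at 3, Fdim ends at 9, Ebadd9 ends at 12, Bm ends at 14, Cmaj7 ends at 18, C ends at 21, Em ends at 24, Edim ends at 27.
Beat 27 falls within Edim.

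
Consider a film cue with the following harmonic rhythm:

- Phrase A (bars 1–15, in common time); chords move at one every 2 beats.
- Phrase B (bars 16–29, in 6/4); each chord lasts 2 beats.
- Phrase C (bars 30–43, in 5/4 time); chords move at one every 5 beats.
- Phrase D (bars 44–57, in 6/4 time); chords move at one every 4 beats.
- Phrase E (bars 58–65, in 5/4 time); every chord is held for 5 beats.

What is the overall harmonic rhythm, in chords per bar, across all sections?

A: 15 × 4 = 60 beats ÷ 2 = 30 chords.
B: 14 × 6 = 84 beats ÷ 2 = 42 chords.
C: 14 × 5 = 70 beats ÷ 5 = 14 chords.
D: 14 × 6 = 84 beats ÷ 4 = 21 chords.
E: 8 × 5 = 40 beats ÷ 5 = 8 chords.
Overall: 115 chords over 65 bars → 115/65 = 23/13 chords per bar.

23/13 chords per bar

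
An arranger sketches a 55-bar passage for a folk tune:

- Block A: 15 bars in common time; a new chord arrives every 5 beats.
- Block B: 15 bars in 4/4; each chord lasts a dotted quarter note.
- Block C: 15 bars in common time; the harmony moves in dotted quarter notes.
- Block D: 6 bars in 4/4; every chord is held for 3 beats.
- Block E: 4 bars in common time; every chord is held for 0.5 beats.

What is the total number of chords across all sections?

A has 60 beats and chords last 5 each, so 12 chords.
B has 60 beats and chords last 1.5 each, so 40 chords.
C has 60 beats and chords last 1.5 each, so 40 chords.
D has 24 beats and chords last 3 each, so 8 chords.
E has 16 beats and chords last 0.5 each, so 32 chords.
Total: 12 + 40 + 40 + 8 + 32 = 132.

132 chords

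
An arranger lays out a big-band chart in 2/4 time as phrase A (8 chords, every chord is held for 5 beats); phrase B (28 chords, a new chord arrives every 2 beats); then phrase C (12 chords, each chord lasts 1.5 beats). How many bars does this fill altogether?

57 bars

A: 8 × 5 = 40 beats = 20 bars.
B: 28 × 2 = 56 beats = 28 bars.
C: 12 × 1.5 = 18 beats = 9 bars.
Total: 20 + 28 + 9 = 57 bars.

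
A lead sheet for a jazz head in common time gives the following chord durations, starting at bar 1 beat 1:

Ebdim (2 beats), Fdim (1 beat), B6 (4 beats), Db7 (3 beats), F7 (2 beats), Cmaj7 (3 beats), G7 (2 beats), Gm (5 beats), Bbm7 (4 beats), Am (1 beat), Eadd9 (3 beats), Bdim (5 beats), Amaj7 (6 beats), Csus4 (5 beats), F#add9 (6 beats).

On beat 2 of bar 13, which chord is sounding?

Beat 2 of bar 13 is beat (13−1)×4 + 2 = 50 overall.
Running totals: Ebdim ends at 2, Fdim ends at 3, B6 ends at 7, Db7 ends at 10, F7 ends at 12, Cmaj7 ends at 15, G7 ends at 17, Gm ends at 22, Bbm7 ends at 26, Am ends at 27, Eadd9 ends at 30, Bdim ends at 35, Amaj7 ends at 41, Csus4 ends at 46, F#add9 ends at 52.
Beat 50 falls within F#add9.

F#add9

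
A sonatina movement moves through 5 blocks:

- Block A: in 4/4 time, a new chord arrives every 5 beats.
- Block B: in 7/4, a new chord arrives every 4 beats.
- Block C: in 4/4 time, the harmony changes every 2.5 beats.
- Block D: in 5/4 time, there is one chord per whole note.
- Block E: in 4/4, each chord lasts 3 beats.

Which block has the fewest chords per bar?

Block A

A: each chord is 5 beats in 4/4, so 0.8 per bar.
B: each chord is 4 beats in 7/4, so 1.75 per bar.
C: each chord is 2.5 beats in 4/4, so 1.6 per bar.
D: each chord is 4 beats in 5/4, so 1.25 per bar.
E: each chord is 3 beats in 4/4, so 4/3 per bar.
Slowest is A at 0.8 chords/bar.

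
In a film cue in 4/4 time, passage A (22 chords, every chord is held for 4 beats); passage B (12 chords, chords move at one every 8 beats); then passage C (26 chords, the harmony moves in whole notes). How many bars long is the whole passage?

72 bars

A: 22 × 4 = 88 beats = 22 bars.
B: 12 × 8 = 96 beats = 24 bars.
C: 26 × 4 = 104 beats = 26 bars.
Total: 22 + 24 + 26 = 72 bars.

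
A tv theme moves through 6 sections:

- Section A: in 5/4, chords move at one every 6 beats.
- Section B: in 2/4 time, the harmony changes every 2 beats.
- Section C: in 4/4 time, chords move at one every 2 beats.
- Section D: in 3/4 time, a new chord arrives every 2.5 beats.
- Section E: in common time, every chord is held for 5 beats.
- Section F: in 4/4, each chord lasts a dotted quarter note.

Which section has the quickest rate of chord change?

Section F

A: each chord is 6 beats in 5/4, so 5/6 per bar.
B: each chord is 2 beats in 2/4, so 1 per bar.
C: each chord is 2 beats in 4/4, so 2 per bar.
D: each chord is 2.5 beats in 3/4, so 1.2 per bar.
E: each chord is 5 beats in 4/4, so 0.8 per bar.
F: each chord is 1.5 beats in 4/4, so 8/3 per bar.
Fastest is F at 8/3 chords/bar.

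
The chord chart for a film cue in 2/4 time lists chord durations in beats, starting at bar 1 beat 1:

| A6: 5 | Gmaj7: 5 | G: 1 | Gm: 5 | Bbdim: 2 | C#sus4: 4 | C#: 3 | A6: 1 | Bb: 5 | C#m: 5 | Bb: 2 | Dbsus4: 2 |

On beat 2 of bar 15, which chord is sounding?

Beat 2 of bar 15 is beat (15−1)×2 + 2 = 30 overall.
Running totals: A6 ends at 5, Gmaj7 ends at 10, G ends at 11, Gm ends at 16, Bbdim ends at 18, C#sus4 ends at 22, C# ends at 25, A6 ends at 26, Bb ends at 31.
Beat 30 falls within Bb.

Bb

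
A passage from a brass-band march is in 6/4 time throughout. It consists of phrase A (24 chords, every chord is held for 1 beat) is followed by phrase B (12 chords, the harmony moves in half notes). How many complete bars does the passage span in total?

A: 24 × 1 = 24 beats = 4 bars.
B: 12 × 2 = 24 beats = 4 bars.
Total: 4 + 4 = 8 bars.

8 bars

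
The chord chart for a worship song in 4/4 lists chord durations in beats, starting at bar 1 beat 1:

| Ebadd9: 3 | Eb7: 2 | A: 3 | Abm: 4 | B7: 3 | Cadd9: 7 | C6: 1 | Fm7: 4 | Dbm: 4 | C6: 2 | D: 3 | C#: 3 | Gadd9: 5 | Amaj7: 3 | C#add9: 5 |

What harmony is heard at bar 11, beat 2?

Beat 2 of bar 11 is beat (11−1)×4 + 2 = 42 overall.
Running totals: Ebadd9 ends at 3, Eb7 ends at 5, A ends at 8, Abm ends at 12, B7 ends at 15, Cadd9 ends at 22, C6 ends at 23, Fm7 ends at 27, Dbm ends at 31, C6 ends at 33, D ends at 36, C# ends at 39, Gadd9 ends at 44.
Beat 42 falls within Gadd9.

Gadd9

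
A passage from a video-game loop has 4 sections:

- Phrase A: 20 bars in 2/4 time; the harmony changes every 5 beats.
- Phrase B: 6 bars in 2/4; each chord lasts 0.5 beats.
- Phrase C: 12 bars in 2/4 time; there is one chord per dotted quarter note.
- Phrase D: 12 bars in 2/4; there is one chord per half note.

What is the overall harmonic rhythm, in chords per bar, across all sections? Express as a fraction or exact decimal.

1.2 chords per bar

A: 20 bars of 2 beats is 40 beats; at 5 beats each that's 8 chords.
B: 6 bars of 2 beats is 12 beats; at 0.5 beats each that's 24 chords.
C: 12 bars of 2 beats is 24 beats; at 1.5 beats each that's 16 chords.
D: 12 bars of 2 beats is 24 beats; at 2 beats each that's 12 chords.
Overall: 60 chords over 50 bars → 60/50 = 1.2 chords per bar.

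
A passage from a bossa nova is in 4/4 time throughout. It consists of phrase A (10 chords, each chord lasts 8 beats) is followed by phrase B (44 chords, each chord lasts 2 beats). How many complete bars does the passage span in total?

A: 10 × 8 = 80 beats = 20 bars.
B: 44 × 2 = 88 beats = 22 bars.
Total: 20 + 22 = 42 bars.

42 bars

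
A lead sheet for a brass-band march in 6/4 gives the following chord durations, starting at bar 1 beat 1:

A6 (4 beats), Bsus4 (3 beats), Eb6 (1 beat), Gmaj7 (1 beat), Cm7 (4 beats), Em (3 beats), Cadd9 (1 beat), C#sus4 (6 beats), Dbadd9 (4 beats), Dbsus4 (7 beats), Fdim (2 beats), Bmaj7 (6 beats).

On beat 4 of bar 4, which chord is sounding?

Beat 4 of bar 4 is beat (4−1)×6 + 4 = 22 overall.
Running totals: A6 ends at 4, Bsus4 ends at 7, Eb6 ends at 8, Gmaj7 ends at 9, Cm7 ends at 13, Em ends at 16, Cadd9 ends at 17, C#sus4 ends at 23.
Beat 22 falls within C#sus4.

C#sus4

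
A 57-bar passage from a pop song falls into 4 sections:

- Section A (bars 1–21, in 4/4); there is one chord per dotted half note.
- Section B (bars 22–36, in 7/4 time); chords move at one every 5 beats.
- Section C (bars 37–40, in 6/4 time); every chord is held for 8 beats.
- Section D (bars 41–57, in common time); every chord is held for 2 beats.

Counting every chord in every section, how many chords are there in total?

A has 84 beats and chords last 3 each, so 28 chords.
B has 105 beats and chords last 5 each, so 21 chords.
C has 24 beats and chords last 8 each, so 3 chords.
D has 68 beats and chords last 2 each, so 34 chords.
Total: 28 + 21 + 3 + 34 = 86.

86 chords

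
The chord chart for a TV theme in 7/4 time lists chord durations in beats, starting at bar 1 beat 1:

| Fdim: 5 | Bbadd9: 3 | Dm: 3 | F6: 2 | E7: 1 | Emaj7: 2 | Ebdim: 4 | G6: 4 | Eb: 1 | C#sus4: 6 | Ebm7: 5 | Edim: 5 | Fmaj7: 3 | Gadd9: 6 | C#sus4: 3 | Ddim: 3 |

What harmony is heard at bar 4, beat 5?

C#sus4

Beat 5 of bar 4 is beat (4−1)×7 + 5 = 26 overall.
Running totals: Fdim ends at 5, Bbadd9 ends at 8, Dm ends at 11, F6 ends at 13, E7 ends at 14, Emaj7 ends at 16, Ebdim ends at 20, G6 ends at 24, Eb ends at 25, C#sus4 ends at 31.
Beat 26 falls within C#sus4.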